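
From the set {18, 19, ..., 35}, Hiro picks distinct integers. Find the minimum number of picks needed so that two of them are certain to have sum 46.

14

Two chosen integers sum to 46 exactly when both halves of some pair {x, 46−x} with 18 ≤ x ≤ 46−x ≤ 28 are chosen — 5 such pairs.
The remaining 8 elements (those with no distinct partner in range) can never complete a 46-sum, so the worst case takes all of them and one from each pair: 8 + 5 = 13.
The 14th integer has to be the second member of some pair, so 13 + 1 = 14.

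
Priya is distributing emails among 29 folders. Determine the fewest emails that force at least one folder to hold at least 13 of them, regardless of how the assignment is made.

With 348 emails one could put exactly 12 in each of the 29 folders, and no folder would reach 13.
By pigeonhole, one more email must land in a folder that already has 12, giving it 13.
So 29 × 12 + 1 = 349 emails are required.

349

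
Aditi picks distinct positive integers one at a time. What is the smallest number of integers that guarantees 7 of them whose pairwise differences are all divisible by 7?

Integers whose pairwise differences are multiples of 7 are exactly those sharing a remainder mod 7. The 7 residue classes mod 7 are the pigeonholes.
With 42 integers one could put 6 in each residue class and have no class reach 7.
The 43rd integer pushes some class to 7, so 7·6 + 1 = 43.

43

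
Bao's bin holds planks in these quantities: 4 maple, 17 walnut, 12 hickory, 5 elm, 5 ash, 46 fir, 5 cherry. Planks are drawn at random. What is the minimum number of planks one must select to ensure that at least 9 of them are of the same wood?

The 7 woods are the holes; the planks drawn are the pigeons.
To avoid 9 of any one wood, the worst case takes at most 8 of each wood, or every plank of a wood that has fewer than 8.
That gives 4 + 8 + 8 + 5 + 5 + 8 + 5 = 43 planks with no wood reaching 9.
The next plank forces some wood to 9, so 43 + 1 = 44.

44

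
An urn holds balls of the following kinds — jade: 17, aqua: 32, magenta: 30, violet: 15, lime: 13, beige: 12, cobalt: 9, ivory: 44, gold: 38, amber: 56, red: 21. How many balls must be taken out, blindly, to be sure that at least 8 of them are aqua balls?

In the worst case for collecting aqua balls, every non-aqua ball comes out first.
There are 17 + 30 + 15 + 13 + 12 + 9 + 44 + 38 + 56 + 21 = 255 non-aqua balls altogether.
After those, each further ball must be aqua, so 255 + 8 = 263 draws guarantee 8 aqua balls.

263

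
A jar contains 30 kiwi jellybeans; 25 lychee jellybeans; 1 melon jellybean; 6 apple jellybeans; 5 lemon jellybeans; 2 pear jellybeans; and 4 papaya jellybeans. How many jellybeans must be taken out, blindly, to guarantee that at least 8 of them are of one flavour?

33

An adversary could hand out at most 7 jellybeans per flavour (5 flavours run out sooner): 7 + 7 + 1 + 6 + 5 + 2 + 4 = 32 jellybeans and still no flavour has 8.
One more jellybean lands in a flavour already at 7, so 33 draws are enough and 32 are not.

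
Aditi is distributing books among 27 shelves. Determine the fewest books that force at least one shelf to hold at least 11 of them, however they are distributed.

With 270 books one could put exactly 10 in each of the 27 shelves, and no shelf would reach 11.
One more book must land in a shelf that already has 10, giving it 11.
So 27 × 10 + 1 = 271 books are required.

271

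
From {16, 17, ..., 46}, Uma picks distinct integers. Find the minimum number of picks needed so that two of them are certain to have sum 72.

A set avoiding the sum 72 can contain at most one of each pair {x, 72−x}, plus the 11 elements whose complement lies outside the range or equal to its own complement.
The integers 16, …, 36 (21 of them) are such a set: any two sum to at least 16+17 = 33 and at most 35+36 = 71 < 72.
By the pigeonhole principle, any 22nd integer completes one of the 10 pairs, so 22 choices force a sum of 72.

22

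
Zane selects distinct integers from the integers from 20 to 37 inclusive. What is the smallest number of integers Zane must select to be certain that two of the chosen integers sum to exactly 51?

Group the elements by complementary pair {x, 51−x}: {20,31}, {21,30}, {22,29}, …, giving 6 two-element pairs and 6 integers whose partner 51−x falls outside [20,37].
By pigeonhole, treating each of those 12 groups as a pigeonhole, one can pick one integer per group — 12 integers — with no two summing to 51.
The 13th integer lands in an occupied pair, forcing a sum of 51.

13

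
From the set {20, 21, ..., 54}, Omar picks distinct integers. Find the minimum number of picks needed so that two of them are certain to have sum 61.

Two chosen integers sum to 61 exactly when both halves of some pair {x, 61−x} with 20 ≤ x ≤ 61−x ≤ 41 are chosen — 11 such pairs.
The remaining 13 elements (those with no distinct partner in range) can never complete a 61-sum, so the worst case takes all of them and one from each pair: 13 + 11 = 24.
By pigeonhole, the 25th integer has to be the second member of some pair, so 24 + 1 = 25.

25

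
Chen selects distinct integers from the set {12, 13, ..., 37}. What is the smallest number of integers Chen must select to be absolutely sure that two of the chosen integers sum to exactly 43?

17

Two chosen integers sum to 43 exactly when both halves of some pair {x, 43−x} with 12 ≤ x ≤ 43−x ≤ 31 are chosen — 10 such pairs.
The remaining 6 elements (those with no distinct partner in range) can never complete a 43-sum, so the worst case takes all of them and one from each pair: 6 + 10 = 16.
Pigeonhole: the 17th integer has to be the second member of some pair, so 16 + 1 = 17.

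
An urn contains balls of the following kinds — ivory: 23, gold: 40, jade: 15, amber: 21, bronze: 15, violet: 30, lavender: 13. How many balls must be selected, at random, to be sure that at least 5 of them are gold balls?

In the worst case for collecting gold balls, every non-gold ball comes out first.
There are 23 + 15 + 21 + 15 + 30 + 13 = 117 non-gold balls altogether.
After those, each further ball must be gold, so 117 + 5 = 122 draws guarantee 5 gold balls.

122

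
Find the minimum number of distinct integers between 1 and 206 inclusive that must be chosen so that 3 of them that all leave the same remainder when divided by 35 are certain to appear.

The 35 residue classes mod 35 are the pigeonholes.
With 70 integers one could put 2 in each residue class and have no class reach 3.
The 71st integer pushes some class to 3, so 35·2 + 1 = 71.

71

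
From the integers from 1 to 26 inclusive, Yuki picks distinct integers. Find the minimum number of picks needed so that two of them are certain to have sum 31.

16

Two chosen integers sum to 31 exactly when both halves of some pair {x, 31−x} with 5 ≤ x ≤ 31−x ≤ 26 are chosen — 11 such pairs.
The remaining 4 elements (those with no distinct partner in range) can never complete a 31-sum, so the worst case takes all of them and one from each pair: 4 + 11 = 15.
Pigeonhole: the 16th integer has to be the second member of some pair, so 15 + 1 = 16.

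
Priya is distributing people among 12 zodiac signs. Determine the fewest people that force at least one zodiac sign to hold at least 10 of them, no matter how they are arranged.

109

With 108 people one could put exactly 9 in each of the 12 zodiac signs, and no zodiac sign would reach 10.
One more person must land in a zodiac sign that already has 9, giving it 10.
So 12 × 9 + 1 = 109 people are required.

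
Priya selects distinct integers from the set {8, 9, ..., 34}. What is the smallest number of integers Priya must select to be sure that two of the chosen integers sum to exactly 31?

20

Two chosen integers sum to 31 exactly when both halves of some pair {x, 31−x} with 8 ≤ x ≤ 31−x ≤ 23 are chosen — 8 such pairs.
The remaining 11 elements (those with no distinct partner in range) can never complete a 31-sum, so the worst case takes all of them and one from each pair: 11 + 8 = 19.
Pigeonhole: the 20th integer has to be the second member of some pair, so 19 + 1 = 20.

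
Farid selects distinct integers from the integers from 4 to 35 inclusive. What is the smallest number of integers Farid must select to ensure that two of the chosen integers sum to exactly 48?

A set avoiding the sum 48 can contain at most one of each pair {x, 48−x}, plus the 10 elements whose complement lies outside the range or equal to its own complement.
The integers 4, …, 24 (21 of them) are such a set: any two sum to at least 4+5 = 9 and at most 23+24 = 47 < 48.
By pigeonhole, any 22nd integer completes one of the 11 pairs, so 22 choices force a sum of 48.

22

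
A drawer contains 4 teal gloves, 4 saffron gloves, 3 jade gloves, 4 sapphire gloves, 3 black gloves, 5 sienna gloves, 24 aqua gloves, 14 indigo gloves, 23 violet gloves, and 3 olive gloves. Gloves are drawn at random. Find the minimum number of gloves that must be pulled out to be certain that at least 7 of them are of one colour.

An adversary could hand out at most 6 gloves per colour (7 colours run out sooner): 4 + 4 + 3 + 4 + 3 + 5 + 6 + 6 + 6 + 3 = 44 gloves and still no colour has 7.
Pigeonhole: one more glove lands in a colour already at 6, so 45 draws are enough and 44 are not.

45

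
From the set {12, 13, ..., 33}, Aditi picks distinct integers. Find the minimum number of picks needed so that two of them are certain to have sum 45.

Two chosen integers sum to 45 exactly when both halves of some pair {x, 45−x} with 12 ≤ x ≤ 45−x ≤ 33 are chosen — 11 such pairs.
Every element belongs to one of those pairs, so the worst case picks one from each: 11 integers.
By the pigeonhole principle, the 12th integer has to be the second member of some pair, so 11 + 1 = 12.

12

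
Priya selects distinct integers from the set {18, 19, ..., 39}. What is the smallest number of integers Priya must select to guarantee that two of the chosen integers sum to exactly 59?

13

Group the elements by complementary pair {x, 59−x}: {20,39}, {21,38}, {22,37}, …, giving 10 two-element pairs and 2 integers whose partner 59−x falls outside [18,39].
Treating each of those 12 groups as a pigeonhole, one can pick one integer per group — 12 integers — with no two summing to 59.
The 13th integer lands in an occupied pair, forcing a sum of 59.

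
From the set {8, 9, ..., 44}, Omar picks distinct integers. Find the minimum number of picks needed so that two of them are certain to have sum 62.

A set avoiding the sum 62 can contain at most one of each pair {x, 62−x}, plus the 11 elements whose complement lies outside the range or equal to its own complement.
The integers 8, …, 31 (24 of them) are such a set: any two sum to at least 8+9 = 17 and at most 30+31 = 61 < 62.
Pigeonhole: any 25th integer completes one of the 13 pairs, so 25 choices force a sum of 62.

25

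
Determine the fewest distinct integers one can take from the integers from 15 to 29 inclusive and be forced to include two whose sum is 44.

9

Group the elements by complementary pair {x, 44−x}: {15,29}, {16,28}, {17,27}, …, giving 7 two-element pairs and the single value 22 (it cannot pair with itself since the integers are distinct).
Treating each of those 8 groups as a pigeonhole, one can pick one integer per group — 8 integers — with no two summing to 44.
The 9th integer lands in an occupied pair, forcing a sum of 44.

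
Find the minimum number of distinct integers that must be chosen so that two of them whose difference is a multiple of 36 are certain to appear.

37

Integers whose pairwise differences are multiples of 36 are exactly those sharing a remainder mod 36. By pigeonhole, the 36 residue classes mod 36 are the pigeonholes.
With 36 integers one could put 1 in each residue class and have no class reach 2.
The 37th integer pushes some class to 2, so 36·1 + 1 = 37.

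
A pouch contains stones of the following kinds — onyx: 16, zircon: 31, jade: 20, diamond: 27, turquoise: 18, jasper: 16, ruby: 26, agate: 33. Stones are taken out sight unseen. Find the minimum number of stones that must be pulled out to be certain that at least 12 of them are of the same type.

The 8 types are the holes; the stones drawn are the pigeons.
To avoid 12 of any one type, the worst case takes at most 11 of each type.
That gives 11 + 11 + 11 + 11 + 11 + 11 + 11 + 11 = 88 stones with no type reaching 12.
The next stone forces some type to 12, so 88 + 1 = 89.

89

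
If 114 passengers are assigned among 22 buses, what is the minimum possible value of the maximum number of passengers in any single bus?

6

The 22 buses are the holes and the 114 passengers are the pigeons.
If every bus held at most 5 passengers, the total would be at most 22 × 5 = 110, which is less than 114.
So some bus holds at least ⌈114/22⌉ = 6 passengers.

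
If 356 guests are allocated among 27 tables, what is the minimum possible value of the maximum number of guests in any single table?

14

By pigeonhole, the 27 tables are the holes and the 356 guests are the pigeons.
If every table held at most 13 guests, the total would be at most 27 × 13 = 351, which is less than 356.
So some table holds at least ⌈356/27⌉ = 14 guests.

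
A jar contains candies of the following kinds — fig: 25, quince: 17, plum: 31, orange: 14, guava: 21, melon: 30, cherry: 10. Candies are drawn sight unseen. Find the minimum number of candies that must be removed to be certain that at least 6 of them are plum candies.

In the worst case for collecting plum candies, every non-plum candy comes out first.
There are 25 + 17 + 14 + 21 + 30 + 10 = 117 non-plum candies altogether.
After those, each further candy must be plum, so 117 + 6 = 123 draws guarantee 6 plum candies.

123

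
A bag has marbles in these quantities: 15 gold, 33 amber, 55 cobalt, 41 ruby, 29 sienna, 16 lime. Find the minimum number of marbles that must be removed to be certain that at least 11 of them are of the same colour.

61

An adversary could hand out at most 10 marbles per colour: 10 + 10 + 10 + 10 + 10 + 10 = 60 marbles and still no colour has 11.
Pigeonhole: one more marble lands in a colour already at 10, so 61 draws are enough and 60 are not.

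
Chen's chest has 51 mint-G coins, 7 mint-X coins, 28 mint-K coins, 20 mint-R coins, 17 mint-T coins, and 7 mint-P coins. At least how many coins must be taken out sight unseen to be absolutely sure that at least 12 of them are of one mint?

59

Pigeonhole: put each drawn coin into a box by mint. The largest draw with every box below 12 takes min(count, 11) from each mint; mints with fewer than 11 contribute all they have.
Σ min(cᵢ, 11) = 11 + 7 + 11 + 11 + 11 + 7 = 58.
Draw number 58 + 1 = 59 must push one box to 12.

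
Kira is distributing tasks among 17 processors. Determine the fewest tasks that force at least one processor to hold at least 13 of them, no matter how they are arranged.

With 204 tasks one could put exactly 12 in each of the 17 processors, and no processor would reach 13.
Pigeonhole: one more task must land in a processor that already has 12, giving it 13.
So 17 × 12 + 1 = 205 tasks are required.

205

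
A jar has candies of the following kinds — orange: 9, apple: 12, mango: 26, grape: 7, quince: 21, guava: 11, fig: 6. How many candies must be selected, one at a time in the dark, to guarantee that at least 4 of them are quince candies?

In the worst case for collecting quince candies, every non-quince candy comes out first.
There are 9 + 12 + 26 + 7 + 11 + 6 = 71 non-quince candies altogether.
After those, each further candy must be quince, so 71 + 4 = 75 draws guarantee 4 quince candies.

75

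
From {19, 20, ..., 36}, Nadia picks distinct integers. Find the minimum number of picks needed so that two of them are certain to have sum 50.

A set avoiding the sum 50 can contain at most one of each pair {x, 50−x}, plus the 6 elements whose complement lies outside the range or equal to its own complement.
The integers 25, …, 36 (12 of them) are such a set: any two sum to at least 25+26 = 51 > 50.
Any 13th integer completes one of the 6 pairs, so 13 choices force a sum of 50.

13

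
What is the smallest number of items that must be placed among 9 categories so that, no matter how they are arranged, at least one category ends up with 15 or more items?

127

With 126 items one could put exactly 14 in each of the 9 categories, and no category would reach 15.
By pigeonhole, one more item must land in a category that already has 14, giving it 15.
So 9 × 14 + 1 = 127 items are required.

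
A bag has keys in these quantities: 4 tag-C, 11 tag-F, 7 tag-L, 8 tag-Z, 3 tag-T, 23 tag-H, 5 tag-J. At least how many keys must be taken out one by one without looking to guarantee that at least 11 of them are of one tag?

By pigeonhole, put each drawn key into a box by tag. The largest draw with every box below 11 takes min(count, 10) from each tag; tags with fewer than 10 contribute all they have.
Σ min(cᵢ, 10) = 4 + 10 + 7 + 8 + 3 + 10 + 5 = 47.
Draw number 47 + 1 = 48 must push one box to 11.

48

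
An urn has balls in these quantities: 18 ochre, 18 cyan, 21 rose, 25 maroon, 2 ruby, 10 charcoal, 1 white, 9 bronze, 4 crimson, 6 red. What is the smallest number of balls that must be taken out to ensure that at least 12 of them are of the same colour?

An adversary could hand out at most 11 balls per colour (6 colours run out sooner): 11 + 11 + 11 + 11 + 2 + 10 + 1 + 9 + 4 + 6 = 76 balls and still no colour has 12.
One more ball lands in a colour already at 11, so 77 draws are enough and 76 are not.

77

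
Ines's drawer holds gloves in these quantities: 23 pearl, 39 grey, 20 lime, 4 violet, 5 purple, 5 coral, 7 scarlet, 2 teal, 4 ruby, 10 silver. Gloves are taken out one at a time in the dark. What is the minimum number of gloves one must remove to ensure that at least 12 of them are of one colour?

71

An adversary could hand out at most 11 gloves per colour (7 colours run out sooner): 11 + 11 + 11 + 4 + 5 + 5 + 7 + 2 + 4 + 10 = 70 gloves and still no colour has 12.
Pigeonhole: one more glove lands in a colour already at 11, so 71 draws are enough and 70 are not.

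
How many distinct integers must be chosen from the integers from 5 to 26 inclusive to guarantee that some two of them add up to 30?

Group the elements by complementary pair {x, 30−x}: {5,25}, {6,24}, {7,23}, …, giving 10 two-element pairs, the single value 15 (it cannot pair with itself since the integers are distinct), and 1 integer whose partner 30−x falls outside [5,26].
Treating each of those 12 groups as a pigeonhole, one can pick one integer per group — 12 integers — with no two summing to 30.
The 13th integer lands in an occupied pair, forcing a sum of 30.

13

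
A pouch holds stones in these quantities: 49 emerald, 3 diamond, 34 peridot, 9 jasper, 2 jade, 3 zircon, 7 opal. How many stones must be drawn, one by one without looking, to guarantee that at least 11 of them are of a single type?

45

Pigeonhole: the 7 types are the holes; the stones drawn are the pigeons.
To avoid 11 of any one type, the worst case takes at most 10 of each type, or every stone of a type that has fewer than 10.
That gives 10 + 3 + 10 + 9 + 2 + 3 + 7 = 44 stones with no type reaching 11.
The next stone forces some type to 11, so 44 + 1 = 45.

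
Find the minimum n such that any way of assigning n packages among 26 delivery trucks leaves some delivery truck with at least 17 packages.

417

With 416 packages one could put exactly 16 in each of the 26 delivery trucks, and no delivery truck would reach 17.
By pigeonhole, one more package must land in a delivery truck that already has 16, giving it 17.
So 26 × 16 + 1 = 417 packages are required.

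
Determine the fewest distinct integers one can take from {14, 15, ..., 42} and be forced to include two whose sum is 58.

Two chosen integers sum to 58 exactly when both halves of some pair {x, 58−x} with 16 ≤ x ≤ 58−x ≤ 42 are chosen — 13 such pairs.
The remaining 3 elements (those with no distinct partner in range) can never complete a 58-sum, so the worst case takes all of them and one from each pair: 3 + 13 = 16.
Pigeonhole: the 17th integer has to be the second member of some pair, so 16 + 1 = 17.

17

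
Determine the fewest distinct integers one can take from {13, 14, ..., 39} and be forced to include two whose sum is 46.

Group the elements by complementary pair {x, 46−x}: {13,33}, {14,32}, {15,31}, …, giving 10 two-element pairs, the single value 23 (it cannot pair with itself since the integers are distinct), and 6 integers whose partner 46−x falls outside [13,39].
Pigeonhole: treating each of those 17 groups as a pigeonhole, one can pick one integer per group — 17 integers — with no two summing to 46.
The 18th integer lands in an occupied pair, forcing a sum of 46.

18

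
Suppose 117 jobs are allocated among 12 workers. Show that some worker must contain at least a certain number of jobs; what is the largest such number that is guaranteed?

The 12 workers are the holes and the 117 jobs are the pigeons.
If every worker held at most 9 jobs, the total would be at most 12 × 9 = 108, which is less than 117.
So some worker holds at least ⌈117/12⌉ = 10 jobs.

10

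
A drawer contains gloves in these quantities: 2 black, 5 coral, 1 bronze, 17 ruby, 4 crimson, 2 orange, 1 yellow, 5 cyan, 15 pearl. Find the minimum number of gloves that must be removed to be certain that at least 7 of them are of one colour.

An adversary could hand out at most 6 gloves per colour (7 colours run out sooner): 2 + 5 + 1 + 6 + 4 + 2 + 1 + 5 + 6 = 32 gloves and still no colour has 7.
By the pigeonhole principle, one more glove lands in a colour already at 6, so 33 draws are enough and 32 are not.

33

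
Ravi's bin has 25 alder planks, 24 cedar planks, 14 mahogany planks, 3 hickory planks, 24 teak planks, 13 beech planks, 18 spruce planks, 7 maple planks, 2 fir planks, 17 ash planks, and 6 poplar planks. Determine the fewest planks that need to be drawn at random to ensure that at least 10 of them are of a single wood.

82

An adversary could hand out at most 9 planks per wood (4 woods run out sooner): 9 + 9 + 9 + 3 + 9 + 9 + 9 + 7 + 2 + 9 + 6 = 81 planks and still no wood has 10.
One more plank lands in a wood already at 9, so 82 draws are enough and 81 are not.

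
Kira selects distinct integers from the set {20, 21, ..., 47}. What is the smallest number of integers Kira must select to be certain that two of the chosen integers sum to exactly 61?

Two chosen integers sum to 61 exactly when both halves of some pair {x, 61−x} with 20 ≤ x ≤ 61−x ≤ 41 are chosen — 11 such pairs.
The remaining 6 elements (those with no distinct partner in range) can never complete a 61-sum, so the worst case takes all of them and one from each pair: 6 + 11 = 17.
The 18th integer has to be the second member of some pair, so 17 + 1 = 18.

18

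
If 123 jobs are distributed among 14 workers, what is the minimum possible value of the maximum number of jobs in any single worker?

The 14 workers are the holes and the 123 jobs are the pigeons.
If every worker held at most 8 jobs, the total would be at most 14 × 8 = 112, which is less than 123.
So some worker holds at least ⌈123/14⌉ = 9 jobs.

9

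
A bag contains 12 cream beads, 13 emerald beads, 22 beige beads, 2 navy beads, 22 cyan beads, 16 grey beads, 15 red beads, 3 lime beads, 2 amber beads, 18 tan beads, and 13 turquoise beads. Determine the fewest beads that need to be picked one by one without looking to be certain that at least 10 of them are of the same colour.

By the pigeonhole principle, the 11 colours are the holes; the beads drawn are the pigeons.
To avoid 10 of any one colour, the worst case takes at most 9 of each colour, or every bead of a colour that has fewer than 9.
That gives 9 + 9 + 9 + 2 + 9 + 9 + 9 + 3 + 2 + 9 + 9 = 79 beads with no colour reaching 10.
The next bead forces some colour to 10, so 79 + 1 = 80.

80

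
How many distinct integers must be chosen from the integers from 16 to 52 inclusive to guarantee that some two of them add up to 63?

Group the elements by complementary pair {x, 63−x}: {16,47}, {17,46}, {18,45}, …, giving 16 two-element pairs and 5 integers whose partner 63−x falls outside [16,52].
Pigeonhole: treating each of those 21 groups as a pigeonhole, one can pick one integer per group — 21 integers — with no two summing to 63.
The 22nd integer lands in an occupied pair, forcing a sum of 63.

22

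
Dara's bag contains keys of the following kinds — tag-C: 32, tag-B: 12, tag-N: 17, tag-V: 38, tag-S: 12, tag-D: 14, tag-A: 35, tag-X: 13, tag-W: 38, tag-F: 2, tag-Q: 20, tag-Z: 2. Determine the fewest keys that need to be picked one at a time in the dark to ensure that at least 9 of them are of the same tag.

An adversary could hand out at most 8 keys per tag (tag-F, tag-Z run out sooner): 8 + 8 + 8 + 8 + 8 + 8 + 8 + 8 + 8 + 2 + 8 + 2 = 84 keys and still no tag has 9.
By the pigeonhole principle, one more key lands in a tag already at 8, so 85 draws are enough and 84 are not.

85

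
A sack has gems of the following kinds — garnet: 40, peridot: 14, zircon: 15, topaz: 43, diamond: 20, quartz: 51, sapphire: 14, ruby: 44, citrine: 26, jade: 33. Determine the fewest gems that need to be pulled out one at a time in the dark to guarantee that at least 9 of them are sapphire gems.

In the worst case for collecting sapphire gems, every non-sapphire gem comes out first.
There are 40 + 14 + 15 + 43 + 20 + 51 + 44 + 26 + 33 = 286 non-sapphire gems altogether.
After those, each further gem must be sapphire, so 286 + 9 = 295 draws guarantee 9 sapphire gems.

295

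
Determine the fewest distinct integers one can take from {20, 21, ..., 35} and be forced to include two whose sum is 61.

Group the elements by complementary pair {x, 61−x}: {26,35}, {27,34}, {28,33}, …, giving 5 two-element pairs and 6 integers whose partner 61−x falls outside [20,35].
Pigeonhole: treating each of those 11 groups as a pigeonhole, one can pick one integer per group — 11 integers — with no two summing to 61.
The 12th integer lands in an occupied pair, forcing a sum of 61.

12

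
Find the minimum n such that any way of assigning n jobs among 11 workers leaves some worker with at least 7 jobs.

67

With 66 jobs one could put exactly 6 in each of the 11 workers, and no worker would reach 7.
One more job must land in a worker that already has 6, giving it 7.
So 11 × 6 + 1 = 67 jobs are required.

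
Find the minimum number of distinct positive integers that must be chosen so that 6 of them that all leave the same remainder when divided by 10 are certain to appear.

51

By the pigeonhole principle, the 10 residue classes mod 10 are the pigeonholes.
With 50 integers one could put 5 in each residue class and have no class reach 6.
The 51st integer pushes some class to 6, so 10·5 + 1 = 51.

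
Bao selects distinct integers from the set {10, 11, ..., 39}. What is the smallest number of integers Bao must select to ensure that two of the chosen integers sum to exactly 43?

Two chosen integers sum to 43 exactly when both halves of some pair {x, 43−x} with 10 ≤ x ≤ 43−x ≤ 33 are chosen — 12 such pairs.
The remaining 6 elements (those with no distinct partner in range) can never complete a 43-sum, so the worst case takes all of them and one from each pair: 6 + 12 = 18.
The 19th integer has to be the second member of some pair, so 18 + 1 = 19.

19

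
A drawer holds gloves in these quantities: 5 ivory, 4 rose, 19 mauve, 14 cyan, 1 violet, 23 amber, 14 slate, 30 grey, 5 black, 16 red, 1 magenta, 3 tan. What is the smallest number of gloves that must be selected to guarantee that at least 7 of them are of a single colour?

56

The 12 colours are the holes; the gloves drawn are the pigeons.
To avoid 7 of any one colour, the worst case takes at most 6 of each colour, or every glove of a colour that has fewer than 6.
That gives 5 + 4 + 6 + 6 + 1 + 6 + 6 + 6 + 5 + 6 + 1 + 3 = 55 gloves with no colour reaching 7.
The next glove forces some colour to 7, so 55 + 1 = 56.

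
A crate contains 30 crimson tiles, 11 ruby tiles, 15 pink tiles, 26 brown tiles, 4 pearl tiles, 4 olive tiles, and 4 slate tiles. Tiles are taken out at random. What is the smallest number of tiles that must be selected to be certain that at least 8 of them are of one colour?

Put each drawn tile into a box by colour. The largest draw with every box below 8 takes min(count, 7) from each colour; colours with fewer than 7 contribute all they have.
Σ min(cᵢ, 7) = 7 + 7 + 7 + 7 + 4 + 4 + 4 = 40.
Draw number 40 + 1 = 41 must push one box to 8.

41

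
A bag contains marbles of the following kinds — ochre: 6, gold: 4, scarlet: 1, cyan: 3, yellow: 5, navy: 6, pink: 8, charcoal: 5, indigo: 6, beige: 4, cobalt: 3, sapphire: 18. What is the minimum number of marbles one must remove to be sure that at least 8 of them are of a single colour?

58

An adversary could hand out at most 7 marbles per colour (10 colours run out sooner): 6 + 4 + 1 + 3 + 5 + 6 + 7 + 5 + 6 + 4 + 3 + 7 = 57 marbles and still no colour has 8.
By pigeonhole, one more marble lands in a colour already at 7, so 58 draws are enough and 57 are not.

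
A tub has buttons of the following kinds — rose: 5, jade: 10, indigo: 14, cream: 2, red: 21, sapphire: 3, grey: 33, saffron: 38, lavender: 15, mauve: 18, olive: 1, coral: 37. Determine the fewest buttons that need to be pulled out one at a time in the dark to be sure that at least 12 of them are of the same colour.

An adversary could hand out at most 11 buttons per colour (5 colours run out sooner): 5 + 10 + 11 + 2 + 11 + 3 + 11 + 11 + 11 + 11 + 1 + 11 = 98 buttons and still no colour has 12.
Pigeonhole: one more button lands in a colour already at 11, so 99 draws are enough and 98 are not.

99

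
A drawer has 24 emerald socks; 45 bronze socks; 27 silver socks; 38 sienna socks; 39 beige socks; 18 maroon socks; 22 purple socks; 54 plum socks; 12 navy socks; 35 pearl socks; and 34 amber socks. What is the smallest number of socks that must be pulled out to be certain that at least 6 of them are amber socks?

320

In the worst case for collecting amber socks, every non-amber sock comes out first.
There are 24 + 45 + 27 + 38 + 39 + 18 + 22 + 54 + 12 + 35 = 314 non-amber socks altogether.
After those, each further sock must be amber, so 314 + 6 = 320 draws guarantee 6 amber socks.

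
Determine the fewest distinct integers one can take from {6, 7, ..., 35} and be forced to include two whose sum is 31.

21

A set avoiding the sum 31 can contain at most one of each pair {x, 31−x}, plus the 10 elements whose complement lies outside the range.
The integers 16, …, 35 (20 of them) are such a set: any two sum to at least 16+17 = 33 > 31.
Pigeonhole: any 21st integer completes one of the 10 pairs, so 21 choices force a sum of 31.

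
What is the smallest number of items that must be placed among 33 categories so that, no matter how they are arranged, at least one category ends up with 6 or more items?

With 165 items one could put exactly 5 in each of the 33 categories, and no category would reach 6.
One more item must land in a category that already has 5, giving it 6.
So 33 × 5 + 1 = 166 items are required.

166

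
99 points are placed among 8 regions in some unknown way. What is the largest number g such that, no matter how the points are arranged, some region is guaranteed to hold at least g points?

The 8 regions are the holes and the 99 points are the pigeons.
If every region held at most 12 points, the total would be at most 8 × 12 = 96, which is less than 99.
So some region holds at least ⌈99/8⌉ = 13 points.

13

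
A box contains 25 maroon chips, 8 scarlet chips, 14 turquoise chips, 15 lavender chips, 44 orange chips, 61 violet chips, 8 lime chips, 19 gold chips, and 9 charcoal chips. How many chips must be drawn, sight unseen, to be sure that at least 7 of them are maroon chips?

185

In the worst case for collecting maroon chips, every non-maroon chip comes out first.
There are 8 + 14 + 15 + 44 + 61 + 8 + 19 + 9 = 178 non-maroon chips altogether.
After those, each further chip must be maroon, so 178 + 7 = 185 draws guarantee 7 maroon chips.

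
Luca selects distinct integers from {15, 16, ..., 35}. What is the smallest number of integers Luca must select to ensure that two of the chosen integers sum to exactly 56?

15

Two chosen integers sum to 56 exactly when both halves of some pair {x, 56−x} with 21 ≤ x ≤ 56−x ≤ 35 are chosen — 7 such pairs.
The remaining 7 elements (those with no distinct partner in range) can never complete a 56-sum, so the worst case takes all of them and one from each pair: 7 + 7 = 14.
By the pigeonhole principle, the 15th integer has to be the second member of some pair, so 14 + 1 = 15.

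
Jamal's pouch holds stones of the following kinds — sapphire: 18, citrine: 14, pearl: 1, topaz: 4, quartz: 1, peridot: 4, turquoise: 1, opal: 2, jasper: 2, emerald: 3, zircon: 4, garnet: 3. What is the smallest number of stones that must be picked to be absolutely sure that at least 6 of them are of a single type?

Pigeonhole: put each drawn stone into a box by type. The largest draw with every box below 6 takes min(count, 5) from each type; types with fewer than 5 contribute all they have.
Σ min(cᵢ, 5) = 5 + 5 + 1 + 4 + 1 + 4 + 1 + 2 + 2 + 3 + 4 + 3 = 35.
Draw number 35 + 1 = 36 must push one box to 6.

36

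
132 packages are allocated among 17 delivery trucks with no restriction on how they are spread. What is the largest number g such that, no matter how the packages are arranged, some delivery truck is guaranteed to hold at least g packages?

By pigeonhole, the 17 delivery trucks are the holes and the 132 packages are the pigeons.
If every delivery truck held at most 7 packages, the total would be at most 17 × 7 = 119, which is less than 132.
So some delivery truck holds at least ⌈132/17⌉ = 8 packages.

8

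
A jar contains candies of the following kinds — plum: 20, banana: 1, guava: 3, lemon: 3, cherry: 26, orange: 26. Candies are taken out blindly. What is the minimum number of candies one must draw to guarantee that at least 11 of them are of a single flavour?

An adversary could hand out at most 10 candies per flavour (banana, guava, lemon run out sooner): 10 + 1 + 3 + 3 + 10 + 10 = 37 candies and still no flavour has 11.
One more candy lands in a flavour already at 10, so 38 draws are enough and 37 are not.

38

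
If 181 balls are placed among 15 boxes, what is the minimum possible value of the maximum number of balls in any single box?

By the pigeonhole principle, the 15 boxes are the holes and the 181 balls are the pigeons.
If every box held at most 12 balls, the total would be at most 15 × 12 = 180, which is less than 181.
So some box holds at least ⌈181/15⌉ = 13 balls.

13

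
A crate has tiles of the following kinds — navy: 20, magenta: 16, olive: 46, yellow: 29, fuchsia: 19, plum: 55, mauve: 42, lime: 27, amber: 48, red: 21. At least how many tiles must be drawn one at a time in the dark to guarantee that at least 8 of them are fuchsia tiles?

312

In the worst case for collecting fuchsia tiles, every non-fuchsia tile comes out first.
There are 20 + 16 + 46 + 29 + 55 + 42 + 27 + 48 + 21 = 304 non-fuchsia tiles altogether.
After those, each further tile must be fuchsia, so 304 + 8 = 312 draws guarantee 8 fuchsia tiles.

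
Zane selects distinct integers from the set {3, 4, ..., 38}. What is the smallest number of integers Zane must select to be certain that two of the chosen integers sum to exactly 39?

20

A set avoiding the sum 39 can contain at most one of each pair {x, 39−x}, plus the 2 elements whose complement lies outside the range.
The integers 20, …, 38 (19 of them) are such a set: any two sum to at least 20+21 = 41 > 39.
By the pigeonhole principle, any 20th integer completes one of the 17 pairs, so 20 choices force a sum of 39.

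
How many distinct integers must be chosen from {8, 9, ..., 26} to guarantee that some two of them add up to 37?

Two chosen integers sum to 37 exactly when both halves of some pair {x, 37−x} with 11 ≤ x ≤ 37−x ≤ 26 are chosen — 8 such pairs.
The remaining 3 elements (those with no distinct partner in range) can never complete a 37-sum, so the worst case takes all of them and one from each pair: 3 + 8 = 11.
The 12th integer has to be the second member of some pair, so 11 + 1 = 12.

12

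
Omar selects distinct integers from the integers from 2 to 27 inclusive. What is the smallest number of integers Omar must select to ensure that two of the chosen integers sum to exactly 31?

Group the elements by complementary pair {x, 31−x}: {4,27}, {5,26}, {6,25}, …, giving 12 two-element pairs and 2 integers whose partner 31−x falls outside [2,27].
Treating each of those 14 groups as a pigeonhole, one can pick one integer per group — 14 integers — with no two summing to 31.
The 15th integer lands in an occupied pair, forcing a sum of 31.

15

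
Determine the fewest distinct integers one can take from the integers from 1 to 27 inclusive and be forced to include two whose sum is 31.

Group the elements by complementary pair {x, 31−x}: {4,27}, {5,26}, {6,25}, …, giving 12 two-element pairs and 3 integers whose partner 31−x falls outside [1,27].
Treating each of those 15 groups as a pigeonhole, one can pick one integer per group — 15 integers — with no two summing to 31.
The 16th integer lands in an occupied pair, forcing a sum of 31.

16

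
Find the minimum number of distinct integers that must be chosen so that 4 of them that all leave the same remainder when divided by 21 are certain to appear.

The 21 residue classes mod 21 are the pigeonholes.
With 63 integers one could put 3 in each residue class and have no class reach 4.
The 64th integer pushes some class to 4, so 21·3 + 1 = 64.

64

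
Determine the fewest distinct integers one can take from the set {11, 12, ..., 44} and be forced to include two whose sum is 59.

20

Group the elements by complementary pair {x, 59−x}: {15,44}, {16,43}, {17,42}, …, giving 15 two-element pairs and 4 integers whose partner 59−x falls outside [11,44].
By pigeonhole, treating each of those 19 groups as a pigeonhole, one can pick one integer per group — 19 integers — with no two summing to 59.
The 20th integer lands in an occupied pair, forcing a sum of 59.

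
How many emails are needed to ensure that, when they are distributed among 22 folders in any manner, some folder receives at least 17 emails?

With 352 emails one could put exactly 16 in each of the 22 folders, and no folder would reach 17.
By the pigeonhole principle, one more email must land in a folder that already has 16, giving it 17.
So 22 × 16 + 1 = 353 emails are required.

353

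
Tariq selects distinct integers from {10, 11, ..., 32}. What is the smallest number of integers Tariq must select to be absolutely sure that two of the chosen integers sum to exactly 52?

Group the elements by complementary pair {x, 52−x}: {20,32}, {21,31}, {22,30}, …, giving 6 two-element pairs, the single value 26 (it cannot pair with itself since the integers are distinct), and 10 integers whose partner 52−x falls outside [10,32].
Pigeonhole: treating each of those 17 groups as a pigeonhole, one can pick one integer per group — 17 integers — with no two summing to 52.
The 18th integer lands in an occupied pair, forcing a sum of 52.

18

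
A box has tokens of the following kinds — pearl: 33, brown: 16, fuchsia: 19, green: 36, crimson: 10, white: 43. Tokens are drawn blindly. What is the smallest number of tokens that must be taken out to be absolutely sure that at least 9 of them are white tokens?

123

In the worst case for collecting white tokens, every non-white token comes out first.
There are 33 + 16 + 19 + 36 + 10 = 114 non-white tokens altogether.
After those, each further token must be white, so 114 + 9 = 123 draws guarantee 9 white tokens.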